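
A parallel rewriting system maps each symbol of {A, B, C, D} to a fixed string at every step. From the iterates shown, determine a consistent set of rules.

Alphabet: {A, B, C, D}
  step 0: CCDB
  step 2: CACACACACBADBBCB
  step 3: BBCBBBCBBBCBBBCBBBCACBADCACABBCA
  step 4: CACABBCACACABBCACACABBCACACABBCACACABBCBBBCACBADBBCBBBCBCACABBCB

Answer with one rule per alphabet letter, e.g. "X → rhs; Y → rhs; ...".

A->CB, B->CA, C->BB, D->AD

  step 3 ⇒ step 4: BBCBBBCBBBCBBBCBBBCACBADCACABBCA ⇒ CA·CA·BB·CA·CA·CA·BB·CA·CA·CA·BB·CA·CA·CA·BB·CA·CA·CA·BB·CB·BB·CA·CB·AD·BB·CB·BB·CB·CA·CA·BB·CB
    A ↦ CB
    B ↦ CA
    C ↦ BB
    D ↦ AD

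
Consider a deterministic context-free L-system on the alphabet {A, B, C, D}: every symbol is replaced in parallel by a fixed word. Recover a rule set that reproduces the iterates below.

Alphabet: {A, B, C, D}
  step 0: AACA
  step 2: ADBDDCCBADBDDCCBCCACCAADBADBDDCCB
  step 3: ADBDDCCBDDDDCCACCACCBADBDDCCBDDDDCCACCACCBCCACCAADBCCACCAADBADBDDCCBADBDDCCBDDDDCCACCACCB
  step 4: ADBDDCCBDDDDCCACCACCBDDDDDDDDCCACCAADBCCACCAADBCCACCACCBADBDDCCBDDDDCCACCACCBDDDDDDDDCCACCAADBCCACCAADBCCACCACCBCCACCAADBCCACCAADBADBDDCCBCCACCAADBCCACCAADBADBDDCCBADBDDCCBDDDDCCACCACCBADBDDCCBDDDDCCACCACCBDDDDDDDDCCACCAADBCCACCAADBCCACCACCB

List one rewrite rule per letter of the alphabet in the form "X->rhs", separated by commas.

  step 3 ⇒ step 4: ADBDDCCBDDDDCCACCACCBADBDDCCBDDDDCCACCACCBCCACCAADBCCACCAADBADBDDCCBADBDDCCBDDDDCCACCACCB ⇒ ADB·DD·CCB·DD·DD·CCA·CCA·CCB·DD·DD·DD·DD·CCA·CCA·ADB·CCA·CCA·ADB·CCA·CCA·CCB·ADB·DD·CCB·DD·DD·CCA·CCA·CCB·DD·DD·DD·DD·CCA·CCA·ADB·CCA·CCA·ADB·CCA·CCA·CCB·CCA·CCA·ADB·CCA·CCA·ADB·ADB·DD·CCB·CCA·CCA·ADB·CCA·CCA·ADB·ADB·DD·CCB·ADB·DD·CCB·DD·DD·CCA·CCA·CCB·ADB·DD·CCB·DD·DD·CCA·CCA·CCB·DD·DD·DD·DD·CCA·CCA·ADB·CCA·CCA·ADB·CCA·CCA·CCB
    A ↦ ADB
    B ↦ CCB
    C ↦ CCA
    D ↦ DD

A->ADB, B->CCB, C->CCA, D->DD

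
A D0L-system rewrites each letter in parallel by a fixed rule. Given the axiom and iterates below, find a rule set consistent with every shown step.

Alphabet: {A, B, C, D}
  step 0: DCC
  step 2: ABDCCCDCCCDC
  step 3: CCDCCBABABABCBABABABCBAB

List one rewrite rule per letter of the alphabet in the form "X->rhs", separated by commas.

  step 2 ⇒ step 3: ABDCCCDCCCDC ⇒ CC·DC·CB·AB·AB·AB·CB·AB·AB·AB·CB·AB
    A ↦ CC
    B ↦ DC
    C ↦ AB
    D ↦ CB

A->CC, B->DC, C->AB, D->CB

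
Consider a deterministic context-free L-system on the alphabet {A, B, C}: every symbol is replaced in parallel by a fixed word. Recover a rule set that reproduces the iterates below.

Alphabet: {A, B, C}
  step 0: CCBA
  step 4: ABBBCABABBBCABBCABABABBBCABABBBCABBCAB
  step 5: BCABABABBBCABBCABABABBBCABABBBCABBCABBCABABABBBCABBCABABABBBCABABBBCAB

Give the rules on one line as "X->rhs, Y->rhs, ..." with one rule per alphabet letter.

  step 4 ⇒ step 5: ABBBCABABBBCABBCABABABBBCABABBBCABBCAB ⇒ BC·AB·AB·AB·B·BC·AB·BC·AB·AB·AB·B·BC·AB·AB·B·BC·AB·BC·AB·BC·AB·AB·AB·B·BC·AB·BC·AB·AB·AB·B·BC·AB·AB·B·BC·AB
    A ↦ BC
    B ↦ AB
    C ↦ B

A->BC, B->AB, C->B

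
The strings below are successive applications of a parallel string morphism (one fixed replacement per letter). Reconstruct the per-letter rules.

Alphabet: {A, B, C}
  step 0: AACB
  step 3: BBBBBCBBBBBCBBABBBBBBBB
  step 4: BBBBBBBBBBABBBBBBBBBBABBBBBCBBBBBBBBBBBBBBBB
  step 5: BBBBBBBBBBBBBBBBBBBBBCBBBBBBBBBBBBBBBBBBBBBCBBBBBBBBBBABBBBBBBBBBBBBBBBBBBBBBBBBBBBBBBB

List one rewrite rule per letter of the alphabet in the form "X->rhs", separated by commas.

A->BC, B->BB, C->A

  step 4 ⇒ step 5: BBBBBBBBBBABBBBBBBBBBABBBBBCBBBBBBBBBBBBBBBB ⇒ BB·BB·BB·BB·BB·BB·BB·BB·BB·BB·BC·BB·BB·BB·BB·BB·BB·BB·BB·BB·BB·BC·BB·BB·BB·BB·BB·A·BB·BB·BB·BB·BB·BB·BB·BB·BB·BB·BB·BB·BB·BB·BB·BB
    A ↦ BC
    B ↦ BB
    C ↦ A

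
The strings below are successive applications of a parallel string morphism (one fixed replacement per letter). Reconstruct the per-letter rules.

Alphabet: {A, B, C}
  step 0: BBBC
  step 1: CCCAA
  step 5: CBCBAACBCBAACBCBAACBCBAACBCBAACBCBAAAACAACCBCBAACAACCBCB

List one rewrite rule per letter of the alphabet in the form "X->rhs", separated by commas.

  step 0 ⇒ step 1: BBBC ⇒ C·C·C·AA
    B ↦ C
    C ↦ AA
    A ↦ CB  (constrained at step 1)

A->CB, B->C, C->AA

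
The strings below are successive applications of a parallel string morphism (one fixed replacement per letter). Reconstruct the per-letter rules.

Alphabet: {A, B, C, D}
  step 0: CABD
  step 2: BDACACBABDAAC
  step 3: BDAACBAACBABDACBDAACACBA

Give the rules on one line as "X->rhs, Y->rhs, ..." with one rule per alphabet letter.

A->AC, B->BD, C->BA, D->A

  step 2 ⇒ step 3: BDACACBABDAAC ⇒ BD·A·AC·BA·AC·BA·BD·AC·BD·A·AC·AC·BA
    A ↦ AC
    B ↦ BD
    C ↦ BA
    D ↦ A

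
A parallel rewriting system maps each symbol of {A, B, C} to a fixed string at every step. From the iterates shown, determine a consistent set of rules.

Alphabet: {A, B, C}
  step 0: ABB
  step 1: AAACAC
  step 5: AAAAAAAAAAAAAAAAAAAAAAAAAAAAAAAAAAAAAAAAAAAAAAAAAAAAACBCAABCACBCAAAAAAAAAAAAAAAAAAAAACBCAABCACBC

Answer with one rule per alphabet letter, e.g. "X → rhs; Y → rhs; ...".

  step 0 ⇒ step 1: ABB ⇒ AA·AC·AC
    A ↦ AA
    B ↦ AC
    C ↦ BC  (constrained at step 1)

A->AA, B->AC, C->BC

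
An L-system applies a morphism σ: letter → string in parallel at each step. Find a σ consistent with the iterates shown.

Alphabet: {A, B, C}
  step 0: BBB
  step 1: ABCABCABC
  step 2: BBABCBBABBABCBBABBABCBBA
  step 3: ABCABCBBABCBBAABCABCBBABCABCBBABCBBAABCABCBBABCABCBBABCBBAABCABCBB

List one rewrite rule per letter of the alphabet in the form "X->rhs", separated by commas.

A->BB, B->ABC, C->BBA

  step 2 ⇒ step 3: BBABCBBABBABCBBABBABCBBA ⇒ ABC·ABC·BB·ABC·BBA·ABC·ABC·BB·ABC·ABC·BB·ABC·BBA·ABC·ABC·BB·ABC·ABC·BB·ABC·BBA·ABC·ABC·BB
    A ↦ BB
    B ↦ ABC
    C ↦ BBA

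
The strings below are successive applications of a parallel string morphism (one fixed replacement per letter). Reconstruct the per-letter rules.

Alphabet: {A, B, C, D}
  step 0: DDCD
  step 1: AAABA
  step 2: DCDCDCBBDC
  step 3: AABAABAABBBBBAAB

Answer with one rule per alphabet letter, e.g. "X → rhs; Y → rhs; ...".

A->DC, B->BB, C->AB, D->A

  step 2 ⇒ step 3: DCDCDCBBDC ⇒ A·AB·A·AB·A·AB·BB·BB·A·AB
    B ↦ BB
    C ↦ AB
    D ↦ A
  step 1 ⇒ step 2: AAABA ⇒ DC·DC·DC·BB·DC
    A ↦ DC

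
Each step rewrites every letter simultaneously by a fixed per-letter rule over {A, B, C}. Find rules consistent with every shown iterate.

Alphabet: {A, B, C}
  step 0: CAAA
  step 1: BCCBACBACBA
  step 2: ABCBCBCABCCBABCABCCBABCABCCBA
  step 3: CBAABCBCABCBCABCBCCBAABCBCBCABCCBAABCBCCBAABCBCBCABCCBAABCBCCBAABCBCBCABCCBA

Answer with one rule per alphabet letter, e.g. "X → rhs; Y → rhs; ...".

A->CBA, B->ABC, C->BC

  step 2 ⇒ step 3: ABCBCBCABCCBABCABCCBABCABCCBA ⇒ CBA·ABC·BC·ABC·BC·ABC·BC·CBA·ABC·BC·BC·ABC·CBA·ABC·BC·CBA·ABC·BC·BC·ABC·CBA·ABC·BC·CBA·ABC·BC·BC·ABC·CBA
    A ↦ CBA
    B ↦ ABC
    C ↦ BC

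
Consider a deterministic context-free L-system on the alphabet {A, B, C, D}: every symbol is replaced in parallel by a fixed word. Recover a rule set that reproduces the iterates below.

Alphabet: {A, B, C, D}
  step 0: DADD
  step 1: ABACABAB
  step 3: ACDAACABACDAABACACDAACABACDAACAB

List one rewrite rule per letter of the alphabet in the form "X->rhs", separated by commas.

  step 0 ⇒ step 1: DADD ⇒ AB·AC·AB·AB
    A ↦ AC
    D ↦ AB
    B ↦ AD  (constrained at step 1)
    C ↦ DA  (constrained at step 1)

A->AC, B->AD, C->DA, D->AB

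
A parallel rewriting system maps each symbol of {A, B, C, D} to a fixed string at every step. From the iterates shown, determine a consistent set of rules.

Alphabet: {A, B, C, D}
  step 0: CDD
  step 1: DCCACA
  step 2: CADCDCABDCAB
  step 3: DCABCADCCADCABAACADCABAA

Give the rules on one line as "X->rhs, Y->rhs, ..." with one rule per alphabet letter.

A->AB, B->AA, C->DC, D->CA

  step 2 ⇒ step 3: CADCDCABDCAB ⇒ DC·AB·CA·DC·CA·DC·AB·AA·CA·DC·AB·AA
    A ↦ AB
    B ↦ AA
    C ↦ DC
    D ↦ CA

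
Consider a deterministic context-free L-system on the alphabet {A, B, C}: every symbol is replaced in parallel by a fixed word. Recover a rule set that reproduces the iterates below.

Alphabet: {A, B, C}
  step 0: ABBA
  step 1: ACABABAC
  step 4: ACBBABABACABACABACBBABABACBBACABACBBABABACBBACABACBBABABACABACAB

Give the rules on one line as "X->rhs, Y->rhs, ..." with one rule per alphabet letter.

  step 0 ⇒ step 1: ABBA ⇒ AC·AB·AB·AC
    A ↦ AC
    B ↦ AB
    C ↦ BB  (constrained at step 1)

A->AC, B->AB, C->BB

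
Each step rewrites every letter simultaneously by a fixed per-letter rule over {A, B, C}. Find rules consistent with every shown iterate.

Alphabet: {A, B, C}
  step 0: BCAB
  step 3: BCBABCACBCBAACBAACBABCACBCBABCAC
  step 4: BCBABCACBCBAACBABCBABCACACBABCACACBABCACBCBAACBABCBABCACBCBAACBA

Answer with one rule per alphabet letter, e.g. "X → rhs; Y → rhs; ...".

A->AC, B->BC, C->BA

  step 3 ⇒ step 4: BCBABCACBCBAACBAACBABCACBCBABCAC ⇒ BC·BA·BC·AC·BC·BA·AC·BA·BC·BA·BC·AC·AC·BA·BC·AC·AC·BA·BC·AC·BC·BA·AC·BA·BC·BA·BC·AC·BC·BA·AC·BA
    A ↦ AC
    B ↦ BC
    C ↦ BA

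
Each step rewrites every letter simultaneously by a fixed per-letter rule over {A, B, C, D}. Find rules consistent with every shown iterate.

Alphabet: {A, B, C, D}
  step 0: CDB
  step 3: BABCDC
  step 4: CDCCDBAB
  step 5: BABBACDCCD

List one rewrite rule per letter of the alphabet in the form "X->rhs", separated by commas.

  step 4 ⇒ step 5: CDCCDBAB ⇒ B·A·B·B·A·CD·C·CD
    A ↦ C
    B ↦ CD
    C ↦ B
    D ↦ A

A->C, B->CD, C->B, D->A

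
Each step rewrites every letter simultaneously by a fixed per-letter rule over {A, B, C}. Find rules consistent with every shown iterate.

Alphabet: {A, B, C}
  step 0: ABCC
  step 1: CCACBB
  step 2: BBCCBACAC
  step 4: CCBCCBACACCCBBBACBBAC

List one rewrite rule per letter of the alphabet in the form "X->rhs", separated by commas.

  step 1 ⇒ step 2: CCACBB ⇒ B·B·CC·B·AC·AC
    A ↦ CC
    B ↦ AC
    C ↦ B

A->CC, B->AC, C->B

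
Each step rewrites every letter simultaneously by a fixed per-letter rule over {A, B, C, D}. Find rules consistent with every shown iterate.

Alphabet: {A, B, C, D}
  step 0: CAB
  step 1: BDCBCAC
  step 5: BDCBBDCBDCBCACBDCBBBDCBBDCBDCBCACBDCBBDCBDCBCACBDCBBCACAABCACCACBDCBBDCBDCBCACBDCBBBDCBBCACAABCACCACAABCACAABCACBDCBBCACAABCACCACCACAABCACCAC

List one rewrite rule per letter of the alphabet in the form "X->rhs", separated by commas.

A->DCB, B->CAC, C->B, D->AA

  step 0 ⇒ step 1: CAB ⇒ B·DCB·CAC
    A ↦ DCB
    B ↦ CAC
    C ↦ B
    D ↦ AA  (constrained at step 1)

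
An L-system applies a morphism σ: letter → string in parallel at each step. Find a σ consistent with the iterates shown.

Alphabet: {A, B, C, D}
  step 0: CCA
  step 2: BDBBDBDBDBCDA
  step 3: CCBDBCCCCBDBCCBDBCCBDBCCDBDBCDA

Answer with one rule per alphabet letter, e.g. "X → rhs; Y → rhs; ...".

  step 2 ⇒ step 3: BDBBDBDBDBCDA ⇒ CC·BDB·CC·CC·BDB·CC·BDB·CC·BDB·CC·D·BDB·CDA
    A ↦ CDA
    B ↦ CC
    C ↦ D
    D ↦ BDB

A->CDA, B->CC, C->D, D->BDB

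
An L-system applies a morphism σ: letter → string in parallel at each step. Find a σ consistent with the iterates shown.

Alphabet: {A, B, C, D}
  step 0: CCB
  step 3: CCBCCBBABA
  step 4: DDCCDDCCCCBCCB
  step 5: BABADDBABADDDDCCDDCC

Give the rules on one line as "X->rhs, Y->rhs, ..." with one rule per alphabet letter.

  step 4 ⇒ step 5: DDCCDDCCCCBCCB ⇒ BA·BA·D·D·BA·BA·D·D·D·D·CC·D·D·CC
    B ↦ CC
    C ↦ D
    D ↦ BA
  step 3 ⇒ step 4: CCBCCBBABA ⇒ D·D·CC·D·D·CC·CC·B·CC·B
    A ↦ B

A->B, B->CC, C->D, D->BA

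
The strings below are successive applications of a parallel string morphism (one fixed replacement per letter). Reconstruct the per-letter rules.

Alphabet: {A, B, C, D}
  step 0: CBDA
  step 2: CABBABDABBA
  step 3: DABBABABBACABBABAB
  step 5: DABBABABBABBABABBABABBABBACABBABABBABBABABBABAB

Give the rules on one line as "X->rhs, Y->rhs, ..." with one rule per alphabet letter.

A->B, B->BA, C->DA, D->CA

  step 2 ⇒ step 3: CABBABDABBA ⇒ DA·B·BA·BA·B·BA·CA·B·BA·BA·B
    A ↦ B
    B ↦ BA
    C ↦ DA
    D ↦ CA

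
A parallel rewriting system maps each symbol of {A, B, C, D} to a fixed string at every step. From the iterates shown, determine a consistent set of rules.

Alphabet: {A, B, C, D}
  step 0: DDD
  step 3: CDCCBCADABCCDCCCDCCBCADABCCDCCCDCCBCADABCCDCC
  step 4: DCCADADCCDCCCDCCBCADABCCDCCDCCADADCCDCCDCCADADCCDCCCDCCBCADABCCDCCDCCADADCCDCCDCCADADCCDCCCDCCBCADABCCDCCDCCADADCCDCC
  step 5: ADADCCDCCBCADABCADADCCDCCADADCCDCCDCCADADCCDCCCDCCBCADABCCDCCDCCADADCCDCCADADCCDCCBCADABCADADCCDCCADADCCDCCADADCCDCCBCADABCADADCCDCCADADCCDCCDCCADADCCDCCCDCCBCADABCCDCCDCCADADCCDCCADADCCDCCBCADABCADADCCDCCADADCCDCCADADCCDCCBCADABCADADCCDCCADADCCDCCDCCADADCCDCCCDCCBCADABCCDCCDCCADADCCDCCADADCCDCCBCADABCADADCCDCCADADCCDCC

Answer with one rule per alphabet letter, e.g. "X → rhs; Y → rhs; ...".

A->BC, B->C, C->DCC, D->ADA

  step 4 ⇒ step 5: DCCADADCCDCCCDCCBCADABCCDCCDCCADADCCDCCDCCADADCCDCCCDCCBCADABCCDCCDCCADADCCDCCDCCADADCCDCCCDCCBCADABCCDCCDCCADADCCDCC ⇒ ADA·DCC·DCC·BC·ADA·BC·ADA·DCC·DCC·ADA·DCC·DCC·DCC·ADA·DCC·DCC·C·DCC·BC·ADA·BC·C·DCC·DCC·ADA·DCC·DCC·ADA·DCC·DCC·BC·ADA·BC·ADA·DCC·DCC·ADA·DCC·DCC·ADA·DCC·DCC·BC·ADA·BC·ADA·DCC·DCC·ADA·DCC·DCC·DCC·ADA·DCC·DCC·C·DCC·BC·ADA·BC·C·DCC·DCC·ADA·DCC·DCC·ADA·DCC·DCC·BC·ADA·BC·ADA·DCC·DCC·ADA·DCC·DCC·ADA·DCC·DCC·BC·ADA·BC·ADA·DCC·DCC·ADA·DCC·DCC·DCC·ADA·DCC·DCC·C·DCC·BC·ADA·BC·C·DCC·DCC·ADA·DCC·DCC·ADA·DCC·DCC·BC·ADA·BC·ADA·DCC·DCC·ADA·DCC·DCC
    A ↦ BC
    B ↦ C
    C ↦ DCC
    D ↦ ADA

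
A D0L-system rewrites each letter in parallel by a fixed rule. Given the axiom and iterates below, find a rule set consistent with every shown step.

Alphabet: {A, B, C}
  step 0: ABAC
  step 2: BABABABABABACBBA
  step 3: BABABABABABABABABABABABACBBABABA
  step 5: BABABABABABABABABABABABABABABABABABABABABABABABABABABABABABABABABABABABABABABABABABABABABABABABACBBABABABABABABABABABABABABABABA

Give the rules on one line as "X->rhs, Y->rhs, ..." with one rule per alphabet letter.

  step 2 ⇒ step 3: BABABABABABACBBA ⇒ BA·BA·BA·BA·BA·BA·BA·BA·BA·BA·BA·BA·CB·BA·BA·BA
    A ↦ BA
    B ↦ BA
    C ↦ CB

A->BA, B->BA, C->CB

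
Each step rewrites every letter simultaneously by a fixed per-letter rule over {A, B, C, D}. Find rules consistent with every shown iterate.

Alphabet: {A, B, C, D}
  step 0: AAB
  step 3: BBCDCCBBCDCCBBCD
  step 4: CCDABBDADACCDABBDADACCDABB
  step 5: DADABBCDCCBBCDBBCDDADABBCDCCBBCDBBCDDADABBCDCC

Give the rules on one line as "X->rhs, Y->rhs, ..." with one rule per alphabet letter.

  step 4 ⇒ step 5: CCDABBDADACCDABBDADACCDABB ⇒ DA·DA·BB·CD·C·C·BB·CD·BB·CD·DA·DA·BB·CD·C·C·BB·CD·BB·CD·DA·DA·BB·CD·C·C
    A ↦ CD
    B ↦ C
    C ↦ DA
    D ↦ BB

A->CD, B->C, C->DA, D->BB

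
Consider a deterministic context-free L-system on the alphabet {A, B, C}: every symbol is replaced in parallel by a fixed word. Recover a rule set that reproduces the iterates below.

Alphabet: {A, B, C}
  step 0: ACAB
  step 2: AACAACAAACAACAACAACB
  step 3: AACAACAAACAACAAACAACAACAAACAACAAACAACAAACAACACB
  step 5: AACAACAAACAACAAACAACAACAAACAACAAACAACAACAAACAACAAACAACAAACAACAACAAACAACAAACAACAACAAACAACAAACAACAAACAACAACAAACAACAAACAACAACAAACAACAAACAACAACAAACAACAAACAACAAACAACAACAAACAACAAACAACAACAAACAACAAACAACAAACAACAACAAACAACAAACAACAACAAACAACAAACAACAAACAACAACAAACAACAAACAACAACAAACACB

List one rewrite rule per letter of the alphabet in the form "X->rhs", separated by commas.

  step 2 ⇒ step 3: AACAACAAACAACAACAACB ⇒ AAC·AAC·A·AAC·AAC·A·AAC·AAC·AAC·A·AAC·AAC·A·AAC·AAC·A·AAC·AAC·A·CB
    A ↦ AAC
    B ↦ CB
    C ↦ A

A->AAC, B->CB, C->A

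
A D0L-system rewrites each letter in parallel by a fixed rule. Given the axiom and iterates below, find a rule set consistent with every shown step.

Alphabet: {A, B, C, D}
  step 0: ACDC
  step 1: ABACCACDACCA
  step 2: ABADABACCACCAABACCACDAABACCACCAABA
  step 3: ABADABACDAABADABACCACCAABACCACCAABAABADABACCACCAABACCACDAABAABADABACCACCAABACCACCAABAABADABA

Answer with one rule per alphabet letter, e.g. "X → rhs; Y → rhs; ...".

  step 2 ⇒ step 3: ABADABACCACCAABACCACDAABACCACCAABA ⇒ ABA·D·ABA·CDA·ABA·D·ABA·CCA·CCA·ABA·CCA·CCA·ABA·ABA·D·ABA·CCA·CCA·ABA·CCA·CDA·ABA·ABA·D·ABA·CCA·CCA·ABA·CCA·CCA·ABA·ABA·D·ABA
    A ↦ ABA
    B ↦ D
    C ↦ CCA
    D ↦ CDA

A->ABA, B->D, C->CCA, D->CDA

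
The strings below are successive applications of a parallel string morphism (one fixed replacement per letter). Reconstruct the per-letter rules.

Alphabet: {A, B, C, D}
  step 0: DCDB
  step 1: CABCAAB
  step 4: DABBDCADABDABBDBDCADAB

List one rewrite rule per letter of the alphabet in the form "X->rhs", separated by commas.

  step 0 ⇒ step 1: DCDB ⇒ CA·B·CA·AB
    B ↦ AB
    C ↦ B
    D ↦ CA
    A ↦ D  (constrained at step 1)

A->D, B->AB, C->B, D->CA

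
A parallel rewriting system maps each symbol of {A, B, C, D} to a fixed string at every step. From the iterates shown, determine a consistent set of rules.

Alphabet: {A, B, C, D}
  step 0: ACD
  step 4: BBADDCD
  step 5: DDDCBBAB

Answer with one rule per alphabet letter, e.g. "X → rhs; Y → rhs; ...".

  step 4 ⇒ step 5: BBADDCD ⇒ D·D·DC·B·B·A·B
    A ↦ DC
    B ↦ D
    C ↦ A
    D ↦ B

A->DC, B->D, C->A, D->B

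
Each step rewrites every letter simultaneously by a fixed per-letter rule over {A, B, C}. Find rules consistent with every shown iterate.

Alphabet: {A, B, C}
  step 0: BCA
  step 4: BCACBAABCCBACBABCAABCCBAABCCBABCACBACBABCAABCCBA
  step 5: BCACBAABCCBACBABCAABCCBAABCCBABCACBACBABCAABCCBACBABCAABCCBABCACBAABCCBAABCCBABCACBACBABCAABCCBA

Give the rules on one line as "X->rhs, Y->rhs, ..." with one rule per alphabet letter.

  step 4 ⇒ step 5: BCACBAABCCBACBABCAABCCBAABCCBABCACBACBABCAABCCBA ⇒ BC·A·CBA·A·BC·CBA·CBA·BC·A·A·BC·CBA·A·BC·CBA·BC·A·CBA·CBA·BC·A·A·BC·CBA·CBA·BC·A·A·BC·CBA·BC·A·CBA·A·BC·CBA·A·BC·CBA·BC·A·CBA·CBA·BC·A·A·BC·CBA
    A ↦ CBA
    B ↦ BC
    C ↦ A

A->CBA, B->BC, C->A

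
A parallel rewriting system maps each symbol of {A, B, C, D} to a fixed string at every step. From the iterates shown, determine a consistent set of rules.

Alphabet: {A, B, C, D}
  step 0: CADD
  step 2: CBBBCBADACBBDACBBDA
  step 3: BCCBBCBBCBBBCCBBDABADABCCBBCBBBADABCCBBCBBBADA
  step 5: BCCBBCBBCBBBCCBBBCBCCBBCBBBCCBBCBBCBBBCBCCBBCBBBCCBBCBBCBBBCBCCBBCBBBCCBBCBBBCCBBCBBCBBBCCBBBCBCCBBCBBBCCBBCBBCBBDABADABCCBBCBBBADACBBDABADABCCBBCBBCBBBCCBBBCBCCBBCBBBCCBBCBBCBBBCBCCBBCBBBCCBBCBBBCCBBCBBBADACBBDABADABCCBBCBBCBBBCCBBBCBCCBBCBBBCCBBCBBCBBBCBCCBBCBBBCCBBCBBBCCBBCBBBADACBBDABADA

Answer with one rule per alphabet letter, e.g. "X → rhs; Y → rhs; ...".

  step 2 ⇒ step 3: CBBBCBADACBBDACBBDA ⇒ BC·CBB·CBB·CBB·BC·CBB·DA·BA·DA·BC·CBB·CBB·BA·DA·BC·CBB·CBB·BA·DA
    A ↦ DA
    B ↦ CBB
    C ↦ BC
    D ↦ BA

A->DA, B->CBB, C->BC, D->BA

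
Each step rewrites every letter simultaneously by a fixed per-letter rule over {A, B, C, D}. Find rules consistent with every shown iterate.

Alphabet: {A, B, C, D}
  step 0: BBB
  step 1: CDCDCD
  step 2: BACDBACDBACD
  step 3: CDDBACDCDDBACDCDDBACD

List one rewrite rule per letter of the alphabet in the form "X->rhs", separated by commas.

  step 2 ⇒ step 3: BACDBACDBACD ⇒ CD·D·BA·CD·CD·D·BA·CD·CD·D·BA·CD
    A ↦ D
    B ↦ CD
    C ↦ BA
    D ↦ CD

A->D, B->CD, C->BA, D->CD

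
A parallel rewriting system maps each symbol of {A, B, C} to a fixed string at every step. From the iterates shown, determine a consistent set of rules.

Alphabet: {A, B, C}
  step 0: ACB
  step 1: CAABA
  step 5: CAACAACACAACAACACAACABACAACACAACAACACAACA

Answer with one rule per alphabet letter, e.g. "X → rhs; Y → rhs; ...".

  step 0 ⇒ step 1: ACB ⇒ CA·A·BA
    A ↦ CA
    B ↦ BA
    C ↦ A

A->CA, B->BA, C->A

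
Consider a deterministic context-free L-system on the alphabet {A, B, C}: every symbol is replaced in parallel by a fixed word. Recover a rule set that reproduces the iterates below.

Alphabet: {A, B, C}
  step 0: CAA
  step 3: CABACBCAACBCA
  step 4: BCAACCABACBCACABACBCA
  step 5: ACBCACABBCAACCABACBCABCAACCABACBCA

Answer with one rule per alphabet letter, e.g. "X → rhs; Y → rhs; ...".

A->CA, B->AC, C->B

  step 4 ⇒ step 5: BCAACCABACBCACABACBCA ⇒ AC·B·CA·CA·B·B·CA·AC·CA·B·AC·B·CA·B·CA·AC·CA·B·AC·B·CA
    A ↦ CA
    B ↦ AC
    C ↦ B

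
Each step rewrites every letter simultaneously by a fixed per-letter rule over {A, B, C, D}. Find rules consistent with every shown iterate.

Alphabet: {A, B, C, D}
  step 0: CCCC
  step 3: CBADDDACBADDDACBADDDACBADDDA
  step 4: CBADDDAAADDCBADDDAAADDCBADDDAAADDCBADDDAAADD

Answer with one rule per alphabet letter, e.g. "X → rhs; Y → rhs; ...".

  step 3 ⇒ step 4: CBADDDACBADDDACBADDDACBADDDA ⇒ CB·AD·DD·A·A·A·DD·CB·AD·DD·A·A·A·DD·CB·AD·DD·A·A·A·DD·CB·AD·DD·A·A·A·DD
    A ↦ DD
    B ↦ AD
    C ↦ CB
    D ↦ A

A->DD, B->AD, C->CB, D->A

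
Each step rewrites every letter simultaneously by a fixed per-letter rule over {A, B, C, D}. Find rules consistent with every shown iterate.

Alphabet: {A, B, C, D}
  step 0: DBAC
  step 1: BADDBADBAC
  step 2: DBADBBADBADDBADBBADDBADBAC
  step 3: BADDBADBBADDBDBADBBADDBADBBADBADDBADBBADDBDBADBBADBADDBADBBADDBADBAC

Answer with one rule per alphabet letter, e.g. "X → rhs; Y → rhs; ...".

A->ADB, B->DB, C->AC, D->BAD

  step 2 ⇒ step 3: DBADBBADBADDBADBBADDBADBAC ⇒ BAD·DB·ADB·BAD·DB·DB·ADB·BAD·DB·ADB·BAD·BAD·DB·ADB·BAD·DB·DB·ADB·BAD·BAD·DB·ADB·BAD·DB·ADB·AC
    A ↦ ADB
    B ↦ DB
    C ↦ AC
    D ↦ BAD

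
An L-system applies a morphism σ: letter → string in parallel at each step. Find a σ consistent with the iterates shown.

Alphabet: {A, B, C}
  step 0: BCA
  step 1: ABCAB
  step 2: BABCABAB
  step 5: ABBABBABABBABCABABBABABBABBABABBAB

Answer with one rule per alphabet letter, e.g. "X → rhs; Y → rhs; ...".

A->B, B->AB, C->CA

  step 1 ⇒ step 2: ABCAB ⇒ B·AB·CA·B·AB
    A ↦ B
    B ↦ AB
    C ↦ CA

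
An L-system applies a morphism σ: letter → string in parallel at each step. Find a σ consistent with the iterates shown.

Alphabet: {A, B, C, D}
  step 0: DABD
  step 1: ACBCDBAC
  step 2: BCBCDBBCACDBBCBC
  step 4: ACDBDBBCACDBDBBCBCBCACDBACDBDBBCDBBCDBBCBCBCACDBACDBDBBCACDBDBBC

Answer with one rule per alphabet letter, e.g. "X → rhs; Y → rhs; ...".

A->BC, B->DB, C->BC, D->AC

  step 1 ⇒ step 2: ACBCDBAC ⇒ BC·BC·DB·BC·AC·DB·BC·BC
    A ↦ BC
    B ↦ DB
    C ↦ BC
    D ↦ AC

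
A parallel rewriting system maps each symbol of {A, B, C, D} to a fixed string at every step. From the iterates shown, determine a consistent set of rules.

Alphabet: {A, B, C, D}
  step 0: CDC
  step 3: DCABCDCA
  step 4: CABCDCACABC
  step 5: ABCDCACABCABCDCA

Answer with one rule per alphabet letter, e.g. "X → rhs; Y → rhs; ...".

  step 4 ⇒ step 5: CABCDCACABC ⇒ A·BC·DC·A·C·A·BC·A·BC·DC·A
    A ↦ BC
    B ↦ DC
    C ↦ A
    D ↦ C

A->BC, B->DC, C->A, D->C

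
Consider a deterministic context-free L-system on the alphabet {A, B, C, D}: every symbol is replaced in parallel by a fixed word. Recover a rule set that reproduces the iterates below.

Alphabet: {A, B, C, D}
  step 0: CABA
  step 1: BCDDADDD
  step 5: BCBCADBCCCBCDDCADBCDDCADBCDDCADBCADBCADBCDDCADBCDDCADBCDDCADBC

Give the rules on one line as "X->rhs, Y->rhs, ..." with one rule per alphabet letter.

A->DD, B->AD, C->BC, D->C

  step 0 ⇒ step 1: CABA ⇒ BC·DD·AD·DD
    A ↦ DD
    B ↦ AD
    C ↦ BC
    D ↦ C  (constrained at step 1)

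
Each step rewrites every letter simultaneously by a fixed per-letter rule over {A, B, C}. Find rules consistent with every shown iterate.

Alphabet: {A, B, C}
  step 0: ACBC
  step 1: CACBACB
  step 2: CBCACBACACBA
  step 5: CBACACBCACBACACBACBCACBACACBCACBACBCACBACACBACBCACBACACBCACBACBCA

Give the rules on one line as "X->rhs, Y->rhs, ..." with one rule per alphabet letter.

  step 1 ⇒ step 2: CACBACB ⇒ CB·CA·CB·A·CA·CB·A
    A ↦ CA
    B ↦ A
    C ↦ CB

A->CA, B->A, C->CB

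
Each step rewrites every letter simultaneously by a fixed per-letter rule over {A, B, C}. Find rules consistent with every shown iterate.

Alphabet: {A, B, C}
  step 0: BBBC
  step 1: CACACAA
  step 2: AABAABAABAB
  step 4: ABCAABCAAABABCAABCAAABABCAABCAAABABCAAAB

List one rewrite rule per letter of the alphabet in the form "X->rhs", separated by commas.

  step 1 ⇒ step 2: CACACAA ⇒ A·AB·A·AB·A·AB·AB
    A ↦ AB
    C ↦ A
  step 0 ⇒ step 1: BBBC ⇒ CA·CA·CA·A
    B ↦ CA

A->AB, B->CA, C->A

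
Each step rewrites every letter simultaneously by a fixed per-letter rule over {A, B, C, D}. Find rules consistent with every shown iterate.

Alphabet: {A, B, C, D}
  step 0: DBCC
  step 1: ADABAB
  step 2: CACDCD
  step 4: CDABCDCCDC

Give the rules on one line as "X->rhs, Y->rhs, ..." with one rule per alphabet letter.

  step 1 ⇒ step 2: ADABAB ⇒ C·A·C·D·C·D
    A ↦ C
    B ↦ D
    D ↦ A
  step 0 ⇒ step 1: DBCC ⇒ A·D·AB·AB
    C ↦ AB

A->C, B->D, C->AB, D->A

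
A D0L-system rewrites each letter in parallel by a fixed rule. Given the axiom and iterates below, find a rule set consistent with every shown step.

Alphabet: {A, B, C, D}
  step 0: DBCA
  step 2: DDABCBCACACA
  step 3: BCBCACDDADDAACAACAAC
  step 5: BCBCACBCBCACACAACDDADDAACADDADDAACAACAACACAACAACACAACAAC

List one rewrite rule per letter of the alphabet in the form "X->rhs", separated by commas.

  step 2 ⇒ step 3: DDABCBCACACA ⇒ BC·BC·AC·DD·A·DD·A·AC·A·AC·A·AC
    A ↦ AC
    B ↦ DD
    C ↦ A
    D ↦ BC

A->AC, B->DD, C->A, D->BC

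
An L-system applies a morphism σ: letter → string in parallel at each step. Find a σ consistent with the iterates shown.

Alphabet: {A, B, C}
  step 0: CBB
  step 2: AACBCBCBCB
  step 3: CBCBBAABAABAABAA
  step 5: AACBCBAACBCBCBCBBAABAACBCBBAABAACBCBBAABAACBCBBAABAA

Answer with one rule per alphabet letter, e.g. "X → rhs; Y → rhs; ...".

  step 2 ⇒ step 3: AACBCBCBCB ⇒ CB·CB·B·AA·B·AA·B·AA·B·AA
    A ↦ CB
    B ↦ AA
    C ↦ B

A->CB, B->AA, C->B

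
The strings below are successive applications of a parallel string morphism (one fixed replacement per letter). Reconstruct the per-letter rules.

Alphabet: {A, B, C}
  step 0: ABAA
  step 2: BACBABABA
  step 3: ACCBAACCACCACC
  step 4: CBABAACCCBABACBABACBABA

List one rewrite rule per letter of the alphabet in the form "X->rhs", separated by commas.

A->C, B->AC, C->BA

  step 3 ⇒ step 4: ACCBAACCACCACC ⇒ C·BA·BA·AC·C·C·BA·BA·C·BA·BA·C·BA·BA
    A ↦ C
    B ↦ AC
    C ↦ BA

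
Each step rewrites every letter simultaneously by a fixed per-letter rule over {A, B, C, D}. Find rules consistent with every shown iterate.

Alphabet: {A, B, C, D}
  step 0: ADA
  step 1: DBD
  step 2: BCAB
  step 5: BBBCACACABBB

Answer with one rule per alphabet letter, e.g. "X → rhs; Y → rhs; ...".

  step 1 ⇒ step 2: DBD ⇒ B·CA·B
    B ↦ CA
    D ↦ B
  step 0 ⇒ step 1: ADA ⇒ D·B·D
    A ↦ D
    C ↦ DD  (constrained at step 2)

A->D, B->CA, C->DD, D->B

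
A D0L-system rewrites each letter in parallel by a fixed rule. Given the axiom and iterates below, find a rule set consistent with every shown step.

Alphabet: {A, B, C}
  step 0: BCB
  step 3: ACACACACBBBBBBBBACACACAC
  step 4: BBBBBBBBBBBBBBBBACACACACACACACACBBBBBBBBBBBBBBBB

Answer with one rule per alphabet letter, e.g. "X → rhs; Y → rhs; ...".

  step 3 ⇒ step 4: ACACACACBBBBBBBBACACACAC ⇒ BB·BB·BB·BB·BB·BB·BB·BB·AC·AC·AC·AC·AC·AC·AC·AC·BB·BB·BB·BB·BB·BB·BB·BB
    A ↦ BB
    B ↦ AC
    C ↦ BB

A->BB, B->AC, C->BB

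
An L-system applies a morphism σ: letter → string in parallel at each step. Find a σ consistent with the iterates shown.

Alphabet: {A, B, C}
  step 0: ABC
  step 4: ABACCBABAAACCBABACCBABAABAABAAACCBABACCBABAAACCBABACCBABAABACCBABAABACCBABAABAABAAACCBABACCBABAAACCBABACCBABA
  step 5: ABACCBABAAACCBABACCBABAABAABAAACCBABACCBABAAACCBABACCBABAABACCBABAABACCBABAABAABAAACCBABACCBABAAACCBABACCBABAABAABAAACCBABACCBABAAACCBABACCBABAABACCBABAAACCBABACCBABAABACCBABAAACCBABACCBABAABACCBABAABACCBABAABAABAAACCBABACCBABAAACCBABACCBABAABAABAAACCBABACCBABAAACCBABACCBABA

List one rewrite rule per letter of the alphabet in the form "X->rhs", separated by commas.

A->ABA, B->CCB, C->A

  step 4 ⇒ step 5: ABACCBABAAACCBABACCBABAABAABAAACCBABACCBABAAACCBABACCBABAABACCBABAABACCBABAABAABAAACCBABACCBABAAACCBABACCBABA ⇒ ABA·CCB·ABA·A·A·CCB·ABA·CCB·ABA·ABA·ABA·A·A·CCB·ABA·CCB·ABA·A·A·CCB·ABA·CCB·ABA·ABA·CCB·ABA·ABA·CCB·ABA·ABA·ABA·A·A·CCB·ABA·CCB·ABA·A·A·CCB·ABA·CCB·ABA·ABA·ABA·A·A·CCB·ABA·CCB·ABA·A·A·CCB·ABA·CCB·ABA·ABA·CCB·ABA·A·A·CCB·ABA·CCB·ABA·ABA·CCB·ABA·A·A·CCB·ABA·CCB·ABA·ABA·CCB·ABA·ABA·CCB·ABA·ABA·ABA·A·A·CCB·ABA·CCB·ABA·A·A·CCB·ABA·CCB·ABA·ABA·ABA·A·A·CCB·ABA·CCB·ABA·A·A·CCB·ABA·CCB·ABA
    A ↦ ABA
    B ↦ CCB
    C ↦ A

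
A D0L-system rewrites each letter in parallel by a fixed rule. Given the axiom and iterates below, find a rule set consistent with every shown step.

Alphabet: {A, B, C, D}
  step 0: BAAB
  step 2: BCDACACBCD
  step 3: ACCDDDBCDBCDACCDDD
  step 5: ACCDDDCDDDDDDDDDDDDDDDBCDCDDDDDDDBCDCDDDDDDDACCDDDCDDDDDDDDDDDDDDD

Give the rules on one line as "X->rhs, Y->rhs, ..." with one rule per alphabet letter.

  step 2 ⇒ step 3: BCDACACBCD ⇒ AC·CD·DD·B·CD·B·CD·AC·CD·DD
    A ↦ B
    B ↦ AC
    C ↦ CD
    D ↦ DD

A->B, B->AC, C->CD, D->DD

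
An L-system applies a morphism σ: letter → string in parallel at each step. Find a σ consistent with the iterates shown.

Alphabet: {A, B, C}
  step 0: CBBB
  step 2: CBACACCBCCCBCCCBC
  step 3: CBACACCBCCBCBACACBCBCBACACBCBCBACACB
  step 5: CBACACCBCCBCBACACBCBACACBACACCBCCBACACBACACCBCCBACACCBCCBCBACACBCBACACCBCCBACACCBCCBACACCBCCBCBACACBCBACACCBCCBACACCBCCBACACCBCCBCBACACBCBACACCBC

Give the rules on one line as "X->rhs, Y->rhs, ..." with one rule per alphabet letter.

  step 2 ⇒ step 3: CBACACCBCCCBCCCBC ⇒ CB·ACA·C·CB·C·CB·CB·ACA·CB·CB·CB·ACA·CB·CB·CB·ACA·CB
    A ↦ C
    B ↦ ACA
    C ↦ CB

A->C, B->ACA, C->CB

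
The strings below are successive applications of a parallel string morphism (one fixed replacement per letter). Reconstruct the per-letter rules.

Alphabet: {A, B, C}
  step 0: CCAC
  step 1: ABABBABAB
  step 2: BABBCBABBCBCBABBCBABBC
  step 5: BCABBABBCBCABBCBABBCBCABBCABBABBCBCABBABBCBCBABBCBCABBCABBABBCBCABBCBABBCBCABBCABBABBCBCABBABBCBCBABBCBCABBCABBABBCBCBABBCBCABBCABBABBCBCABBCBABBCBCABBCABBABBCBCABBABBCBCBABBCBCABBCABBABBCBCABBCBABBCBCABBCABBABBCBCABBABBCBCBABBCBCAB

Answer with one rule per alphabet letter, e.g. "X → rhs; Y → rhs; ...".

A->BAB, B->BC, C->AB

  step 1 ⇒ step 2: ABABBABAB ⇒ BAB·BC·BAB·BC·BC·BAB·BC·BAB·BC
    A ↦ BAB
    B ↦ BC
  step 0 ⇒ step 1: CCAC ⇒ AB·AB·BAB·AB
    C ↦ AB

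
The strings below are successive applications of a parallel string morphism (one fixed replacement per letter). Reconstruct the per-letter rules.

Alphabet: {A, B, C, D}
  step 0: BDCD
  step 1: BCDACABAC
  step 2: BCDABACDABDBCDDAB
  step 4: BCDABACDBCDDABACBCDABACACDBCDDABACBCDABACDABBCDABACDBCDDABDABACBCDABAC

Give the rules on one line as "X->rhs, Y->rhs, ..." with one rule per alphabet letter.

A->D, B->BCD, C->AB, D->AC

  step 1 ⇒ step 2: BCDACABAC ⇒ BCD·AB·AC·D·AB·D·BCD·D·AB
    A ↦ D
    B ↦ BCD
    C ↦ AB
    D ↦ AC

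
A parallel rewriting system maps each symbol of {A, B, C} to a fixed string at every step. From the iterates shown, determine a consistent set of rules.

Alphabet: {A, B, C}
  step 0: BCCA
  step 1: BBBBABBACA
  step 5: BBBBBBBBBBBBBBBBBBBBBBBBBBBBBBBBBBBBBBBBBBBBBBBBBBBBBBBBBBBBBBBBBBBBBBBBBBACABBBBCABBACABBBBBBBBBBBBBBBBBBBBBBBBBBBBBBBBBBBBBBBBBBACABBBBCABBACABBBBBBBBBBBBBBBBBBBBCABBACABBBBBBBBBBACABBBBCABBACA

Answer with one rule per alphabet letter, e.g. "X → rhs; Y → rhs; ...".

  step 0 ⇒ step 1: BCCA ⇒ BB·BBA·BBA·CA
    A ↦ CA
    B ↦ BB
    C ↦ BBA

A->CA, B->BB, C->BBA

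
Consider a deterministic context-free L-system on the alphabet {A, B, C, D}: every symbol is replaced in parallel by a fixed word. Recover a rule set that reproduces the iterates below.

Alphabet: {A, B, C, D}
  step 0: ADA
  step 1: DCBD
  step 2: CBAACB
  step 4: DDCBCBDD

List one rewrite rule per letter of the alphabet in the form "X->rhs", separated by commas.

  step 1 ⇒ step 2: DCBD ⇒ CB·A·A·CB
    B ↦ A
    C ↦ A
    D ↦ CB
  step 0 ⇒ step 1: ADA ⇒ D·CB·D
    A ↦ D

A->D, B->A, C->A, D->CB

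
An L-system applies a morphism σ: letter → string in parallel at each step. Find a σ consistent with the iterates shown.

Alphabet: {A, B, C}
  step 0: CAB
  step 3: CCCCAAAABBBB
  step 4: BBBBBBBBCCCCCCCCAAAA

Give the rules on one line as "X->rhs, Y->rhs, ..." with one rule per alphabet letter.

  step 3 ⇒ step 4: CCCCAAAABBBB ⇒ BB·BB·BB·BB·CC·CC·CC·CC·A·A·A·A
    A ↦ CC
    B ↦ A
    C ↦ BB

A->CC, B->A, C->BB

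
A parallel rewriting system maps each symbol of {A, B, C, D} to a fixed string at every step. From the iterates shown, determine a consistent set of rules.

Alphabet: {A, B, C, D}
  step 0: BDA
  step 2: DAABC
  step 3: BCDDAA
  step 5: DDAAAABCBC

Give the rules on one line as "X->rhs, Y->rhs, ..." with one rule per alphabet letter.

  step 2 ⇒ step 3: DAABC ⇒ BC·D·D·A·A
    A ↦ D
    B ↦ A
    C ↦ A
    D ↦ BC

A->D, B->A, C->A, D->BC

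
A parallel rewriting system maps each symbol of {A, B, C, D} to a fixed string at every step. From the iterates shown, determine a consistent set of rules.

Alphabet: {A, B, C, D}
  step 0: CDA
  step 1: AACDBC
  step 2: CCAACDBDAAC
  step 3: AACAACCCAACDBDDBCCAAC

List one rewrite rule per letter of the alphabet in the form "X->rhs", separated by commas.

  step 2 ⇒ step 3: CCAACDBDAAC ⇒ AAC·AAC·C·C·AAC·DB·D·DB·C·C·AAC
    A ↦ C
    B ↦ D
    C ↦ AAC
    D ↦ DB

A->C, B->D, C->AAC, D->DB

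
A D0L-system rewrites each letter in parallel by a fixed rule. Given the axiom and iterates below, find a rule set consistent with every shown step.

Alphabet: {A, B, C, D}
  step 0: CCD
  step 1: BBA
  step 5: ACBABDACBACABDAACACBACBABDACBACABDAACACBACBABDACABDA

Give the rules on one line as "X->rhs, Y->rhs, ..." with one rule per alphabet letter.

  step 0 ⇒ step 1: CCD ⇒ B·B·A
    C ↦ B
    D ↦ A
    A ↦ AC  (constrained at step 1)
    B ↦ ABD  (constrained at step 1)

A->AC, B->ABD, C->B, D->A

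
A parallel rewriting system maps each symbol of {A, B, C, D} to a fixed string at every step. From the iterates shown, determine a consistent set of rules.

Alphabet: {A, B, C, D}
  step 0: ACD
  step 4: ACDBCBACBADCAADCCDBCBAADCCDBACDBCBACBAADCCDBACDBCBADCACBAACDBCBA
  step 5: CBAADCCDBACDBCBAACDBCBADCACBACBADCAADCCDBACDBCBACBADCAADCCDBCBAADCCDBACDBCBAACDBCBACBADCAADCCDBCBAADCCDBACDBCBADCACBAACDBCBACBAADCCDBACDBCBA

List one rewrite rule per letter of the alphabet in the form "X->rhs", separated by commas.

  step 4 ⇒ step 5: ACDBCBACBADCAADCCDBCBAADCCDBACDBCBACBAADCCDBACDBCBADCACBAACDBCBA ⇒ CBA·A·DC·CDB·A·CDB·CBA·A·CDB·CBA·DC·A·CBA·CBA·DC·A·A·DC·CDB·A·CDB·CBA·CBA·DC·A·A·DC·CDB·CBA·A·DC·CDB·A·CDB·CBA·A·CDB·CBA·CBA·DC·A·A·DC·CDB·CBA·A·DC·CDB·A·CDB·CBA·DC·A·CBA·A·CDB·CBA·CBA·A·DC·CDB·A·CDB·CBA
    A ↦ CBA
    B ↦ CDB
    C ↦ A
    D ↦ DC

A->CBA, B->CDB, C->A, D->DC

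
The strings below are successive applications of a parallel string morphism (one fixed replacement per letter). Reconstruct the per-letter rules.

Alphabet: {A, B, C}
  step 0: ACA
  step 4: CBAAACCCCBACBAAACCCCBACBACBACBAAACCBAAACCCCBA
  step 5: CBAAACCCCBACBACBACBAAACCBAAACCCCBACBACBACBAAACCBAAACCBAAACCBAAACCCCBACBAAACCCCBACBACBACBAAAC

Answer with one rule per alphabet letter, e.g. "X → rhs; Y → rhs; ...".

A->C, B->AA, C->CBA

  step 4 ⇒ step 5: CBAAACCCCBACBAAACCCCBACBACBACBAAACCBAAACCCCBA ⇒ CBA·AA·C·C·C·CBA·CBA·CBA·CBA·AA·C·CBA·AA·C·C·C·CBA·CBA·CBA·CBA·AA·C·CBA·AA·C·CBA·AA·C·CBA·AA·C·C·C·CBA·CBA·AA·C·C·C·CBA·CBA·CBA·CBA·AA·C
    A ↦ C
    B ↦ AA
    C ↦ CBA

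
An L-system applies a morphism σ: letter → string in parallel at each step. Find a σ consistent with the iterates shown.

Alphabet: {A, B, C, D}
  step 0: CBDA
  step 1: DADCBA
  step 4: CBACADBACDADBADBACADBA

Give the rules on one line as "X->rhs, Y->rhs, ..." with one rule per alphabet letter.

A->BA, B->AD, C->D, D->C

  step 0 ⇒ step 1: CBDA ⇒ D·AD·C·BA
    A ↦ BA
    B ↦ AD
    C ↦ D
    D ↦ C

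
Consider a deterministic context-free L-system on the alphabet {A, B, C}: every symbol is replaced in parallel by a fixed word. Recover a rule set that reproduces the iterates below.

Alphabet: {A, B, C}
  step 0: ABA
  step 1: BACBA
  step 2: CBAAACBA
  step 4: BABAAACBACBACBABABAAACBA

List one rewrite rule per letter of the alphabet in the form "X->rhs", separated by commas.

A->BA, B->C, C->AA

  step 1 ⇒ step 2: BACBA ⇒ C·BA·AA·C·BA
    A ↦ BA
    B ↦ C
    C ↦ AA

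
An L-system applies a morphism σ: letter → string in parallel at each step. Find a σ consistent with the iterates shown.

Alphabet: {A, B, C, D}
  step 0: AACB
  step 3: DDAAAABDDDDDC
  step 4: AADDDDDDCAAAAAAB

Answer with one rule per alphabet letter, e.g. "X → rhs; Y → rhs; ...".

A->D, B->DDC, C->AB, D->A

  step 3 ⇒ step 4: DDAAAABDDDDDC ⇒ A·A·D·D·D·D·DDC·A·A·A·A·A·AB
    A ↦ D
    B ↦ DDC
    C ↦ AB
    D ↦ A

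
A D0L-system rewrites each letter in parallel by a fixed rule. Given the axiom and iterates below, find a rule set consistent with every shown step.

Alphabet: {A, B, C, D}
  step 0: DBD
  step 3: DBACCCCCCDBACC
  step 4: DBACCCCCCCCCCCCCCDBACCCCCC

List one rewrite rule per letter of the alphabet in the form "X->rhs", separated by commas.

  step 3 ⇒ step 4: DBACCCCCCDBACC ⇒ DB·A·CC·CC·CC·CC·CC·CC·CC·DB·A·CC·CC·CC
    A ↦ CC
    B ↦ A
    C ↦ CC
    D ↦ DB

A->CC, B->A, C->CC, D->DB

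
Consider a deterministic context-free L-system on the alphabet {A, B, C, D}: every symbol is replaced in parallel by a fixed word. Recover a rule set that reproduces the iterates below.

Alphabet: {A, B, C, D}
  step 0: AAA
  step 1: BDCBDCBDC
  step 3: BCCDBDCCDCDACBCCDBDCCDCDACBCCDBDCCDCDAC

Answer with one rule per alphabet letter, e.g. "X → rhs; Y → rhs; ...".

A->BDC, B->BC, C->CD, D->AC

  step 0 ⇒ step 1: AAA ⇒ BDC·BDC·BDC
    A ↦ BDC
    B ↦ BC  (constrained at step 1)
    C ↦ CD  (constrained at step 1)
    D ↦ AC  (constrained at step 1)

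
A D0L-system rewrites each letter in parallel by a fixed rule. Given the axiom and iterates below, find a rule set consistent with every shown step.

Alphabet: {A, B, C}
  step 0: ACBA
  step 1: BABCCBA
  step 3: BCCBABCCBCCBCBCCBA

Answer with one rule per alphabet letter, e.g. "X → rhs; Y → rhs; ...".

A->BA, B->C, C->BC

  step 0 ⇒ step 1: ACBA ⇒ BA·BC·C·BA
    A ↦ BA
    B ↦ C
    C ↦ BC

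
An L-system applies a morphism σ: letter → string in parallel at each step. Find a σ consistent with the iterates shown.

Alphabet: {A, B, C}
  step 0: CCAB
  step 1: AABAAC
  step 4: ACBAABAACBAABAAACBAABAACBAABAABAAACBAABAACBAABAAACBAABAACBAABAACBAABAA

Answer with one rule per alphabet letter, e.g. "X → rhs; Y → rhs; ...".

A->BAA, B->C, C->A

  step 0 ⇒ step 1: CCAB ⇒ A·A·BAA·C
    A ↦ BAA
    B ↦ C
    C ↦ A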